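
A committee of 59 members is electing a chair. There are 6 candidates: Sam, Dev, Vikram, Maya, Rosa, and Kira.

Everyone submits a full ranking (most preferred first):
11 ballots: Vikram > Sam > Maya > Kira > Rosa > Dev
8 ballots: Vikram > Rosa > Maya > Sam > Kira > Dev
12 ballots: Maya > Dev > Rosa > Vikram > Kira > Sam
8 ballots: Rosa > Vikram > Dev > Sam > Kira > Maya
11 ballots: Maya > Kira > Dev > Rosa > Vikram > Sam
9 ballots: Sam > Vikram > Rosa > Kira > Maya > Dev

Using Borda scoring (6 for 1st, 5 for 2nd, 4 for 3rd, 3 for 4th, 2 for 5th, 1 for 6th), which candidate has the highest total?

Sam: 11×5 + 8×3 + 12×1 + 8×3 + 11×1 + 9×6 = 180
Dev: 11×1 + 8×1 + 12×5 + 8×4 + 11×4 + 9×1 = 164
Vikram: 11×6 + 8×6 + 12×3 + 8×5 + 11×2 + 9×5 = 257
Maya: 11×4 + 8×4 + 12×6 + 8×1 + 11×6 + 9×2 = 240
Rosa: 11×2 + 8×5 + 12×4 + 8×6 + 11×3 + 9×4 = 227
Kira: 11×3 + 8×2 + 12×2 + 8×2 + 11×5 + 9×3 = 171

Vikram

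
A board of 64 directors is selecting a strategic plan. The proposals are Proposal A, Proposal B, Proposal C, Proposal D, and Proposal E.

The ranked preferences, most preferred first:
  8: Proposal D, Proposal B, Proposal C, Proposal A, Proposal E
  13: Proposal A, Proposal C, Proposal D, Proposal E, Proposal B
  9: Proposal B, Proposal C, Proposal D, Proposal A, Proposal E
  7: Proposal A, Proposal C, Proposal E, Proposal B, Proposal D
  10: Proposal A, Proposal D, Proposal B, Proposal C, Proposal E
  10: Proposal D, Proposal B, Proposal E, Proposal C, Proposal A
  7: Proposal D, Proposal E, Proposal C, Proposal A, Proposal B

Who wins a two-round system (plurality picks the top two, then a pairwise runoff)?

Round 1 first-place votes: Proposal A 30, Proposal B 9, Proposal C 0, Proposal D 25, Proposal E 0. Proposal A and Proposal D advance.
Runoff: Proposal A is ranked above Proposal D on 30 ballots, Proposal D above Proposal A on 34.

Proposal D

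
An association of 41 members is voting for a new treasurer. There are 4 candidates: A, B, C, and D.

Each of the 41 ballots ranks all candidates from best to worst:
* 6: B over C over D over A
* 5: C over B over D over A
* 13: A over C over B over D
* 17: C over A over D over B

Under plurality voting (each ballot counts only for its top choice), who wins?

C

First-place votes: A 13, B 6, C 22, D 0.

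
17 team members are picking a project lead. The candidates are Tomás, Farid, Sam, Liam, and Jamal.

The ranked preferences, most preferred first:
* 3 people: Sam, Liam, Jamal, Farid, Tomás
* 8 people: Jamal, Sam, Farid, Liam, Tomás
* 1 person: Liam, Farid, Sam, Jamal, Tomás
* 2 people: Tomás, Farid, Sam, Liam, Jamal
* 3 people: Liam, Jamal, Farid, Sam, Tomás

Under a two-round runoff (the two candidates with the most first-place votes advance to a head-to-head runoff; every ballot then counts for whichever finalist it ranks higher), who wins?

Round 1 first-place votes: Tomás 2, Farid 0, Sam 3, Liam 4, Jamal 8. Jamal and Liam advance.
Runoff: Jamal is ranked above Liam on 8 ballots, Liam above Jamal on 9.

Liam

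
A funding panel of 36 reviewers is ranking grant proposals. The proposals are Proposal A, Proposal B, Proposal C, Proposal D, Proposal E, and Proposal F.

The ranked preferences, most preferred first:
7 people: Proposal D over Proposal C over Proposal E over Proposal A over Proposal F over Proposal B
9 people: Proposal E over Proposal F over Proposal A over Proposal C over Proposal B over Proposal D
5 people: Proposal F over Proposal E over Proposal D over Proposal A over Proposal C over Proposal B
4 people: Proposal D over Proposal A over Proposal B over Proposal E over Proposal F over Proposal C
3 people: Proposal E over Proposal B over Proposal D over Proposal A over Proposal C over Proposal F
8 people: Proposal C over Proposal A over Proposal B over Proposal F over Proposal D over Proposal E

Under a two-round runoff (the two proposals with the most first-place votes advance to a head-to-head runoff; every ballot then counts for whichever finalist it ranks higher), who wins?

Proposal D

Round 1 first-place votes: Proposal A 0, Proposal B 0, Proposal C 8, Proposal D 11, Proposal E 12, Proposal F 5. Proposal E and Proposal D advance.
Runoff: Proposal E is ranked above Proposal D on 17 ballots, Proposal D above Proposal E on 19.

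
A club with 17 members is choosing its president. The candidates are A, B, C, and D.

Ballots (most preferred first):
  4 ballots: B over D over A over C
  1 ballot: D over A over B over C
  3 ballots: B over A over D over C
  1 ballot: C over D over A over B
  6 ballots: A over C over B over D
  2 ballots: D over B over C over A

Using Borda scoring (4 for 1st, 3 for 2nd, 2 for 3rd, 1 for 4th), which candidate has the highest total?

B

A: 4×2 + 1×3 + 3×3 + 1×2 + 6×4 + 2×1 = 48
B: 4×4 + 1×2 + 3×4 + 1×1 + 6×2 + 2×3 = 49
C: 4×1 + 1×1 + 3×1 + 1×4 + 6×3 + 2×2 = 34
D: 4×3 + 1×4 + 3×2 + 1×3 + 6×1 + 2×4 = 39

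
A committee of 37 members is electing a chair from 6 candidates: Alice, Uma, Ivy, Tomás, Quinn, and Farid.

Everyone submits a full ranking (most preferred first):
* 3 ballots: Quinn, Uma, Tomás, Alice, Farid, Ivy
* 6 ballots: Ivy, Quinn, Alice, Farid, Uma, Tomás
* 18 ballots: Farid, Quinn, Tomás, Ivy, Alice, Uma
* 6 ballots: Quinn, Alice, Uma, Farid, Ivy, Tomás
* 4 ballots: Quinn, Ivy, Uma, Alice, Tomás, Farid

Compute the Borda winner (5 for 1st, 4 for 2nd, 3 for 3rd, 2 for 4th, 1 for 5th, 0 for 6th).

Alice: 3×2 + 6×3 + 18×1 + 6×4 + 4×2 = 74
Uma: 3×4 + 6×1 + 18×0 + 6×3 + 4×3 = 48
Ivy: 3×0 + 6×5 + 18×2 + 6×1 + 4×4 = 88
Tomás: 3×3 + 6×0 + 18×3 + 6×0 + 4×1 = 67
Quinn: 3×5 + 6×4 + 18×4 + 6×5 + 4×5 = 161
Farid: 3×1 + 6×2 + 18×5 + 6×2 + 4×0 = 117

Quinn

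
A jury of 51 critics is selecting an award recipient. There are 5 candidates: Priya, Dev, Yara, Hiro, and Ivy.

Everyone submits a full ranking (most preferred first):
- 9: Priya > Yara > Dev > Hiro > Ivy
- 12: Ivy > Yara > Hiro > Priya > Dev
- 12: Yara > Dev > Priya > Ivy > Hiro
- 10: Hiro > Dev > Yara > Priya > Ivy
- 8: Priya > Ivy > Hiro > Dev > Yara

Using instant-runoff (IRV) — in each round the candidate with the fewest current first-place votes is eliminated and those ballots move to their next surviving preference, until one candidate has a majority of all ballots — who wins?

Round 1: Priya 17, Dev 0, Yara 12, Hiro 10, Ivy 12. Dev eliminated.
Round 2: Priya 17, Yara 12, Hiro 10, Ivy 12. Hiro eliminated.
Round 3: Priya 17, Yara 22, Ivy 12. Ivy eliminated.
Round 4: Priya 17, Yara 34. Yara has a majority (≥26).

Yara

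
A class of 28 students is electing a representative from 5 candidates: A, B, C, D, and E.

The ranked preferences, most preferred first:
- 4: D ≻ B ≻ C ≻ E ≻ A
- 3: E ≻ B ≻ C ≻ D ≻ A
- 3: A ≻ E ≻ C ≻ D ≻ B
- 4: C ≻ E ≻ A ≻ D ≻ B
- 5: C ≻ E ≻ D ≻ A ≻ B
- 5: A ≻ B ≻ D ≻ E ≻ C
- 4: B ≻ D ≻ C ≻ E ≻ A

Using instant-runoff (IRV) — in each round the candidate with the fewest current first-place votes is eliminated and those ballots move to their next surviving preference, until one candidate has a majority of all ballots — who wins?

Round 1: A 8, B 4, C 9, D 4, E 3. E eliminated.
Round 2: A 8, B 7, C 9, D 4. D eliminated.
Round 3: A 8, B 11, C 9. A eliminated.
Round 4: B 16, C 12. B has a majority (≥15).

B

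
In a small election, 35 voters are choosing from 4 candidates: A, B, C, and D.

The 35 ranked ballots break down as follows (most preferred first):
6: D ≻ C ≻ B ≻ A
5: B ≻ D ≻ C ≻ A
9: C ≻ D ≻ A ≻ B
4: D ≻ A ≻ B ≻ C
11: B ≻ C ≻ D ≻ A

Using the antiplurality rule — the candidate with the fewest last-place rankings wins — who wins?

Last-place votes: A 22, B 9, C 4, D 0.

D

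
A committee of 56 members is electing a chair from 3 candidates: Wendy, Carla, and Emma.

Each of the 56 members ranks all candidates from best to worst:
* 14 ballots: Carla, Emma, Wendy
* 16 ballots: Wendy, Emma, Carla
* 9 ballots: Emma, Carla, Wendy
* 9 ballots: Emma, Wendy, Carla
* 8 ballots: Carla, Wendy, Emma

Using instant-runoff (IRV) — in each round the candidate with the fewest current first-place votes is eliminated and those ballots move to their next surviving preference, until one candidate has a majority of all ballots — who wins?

Emma

Round 1: Wendy 16, Carla 22, Emma 18. Wendy eliminated.
Round 2: Carla 22, Emma 34. Emma has a majority (≥29).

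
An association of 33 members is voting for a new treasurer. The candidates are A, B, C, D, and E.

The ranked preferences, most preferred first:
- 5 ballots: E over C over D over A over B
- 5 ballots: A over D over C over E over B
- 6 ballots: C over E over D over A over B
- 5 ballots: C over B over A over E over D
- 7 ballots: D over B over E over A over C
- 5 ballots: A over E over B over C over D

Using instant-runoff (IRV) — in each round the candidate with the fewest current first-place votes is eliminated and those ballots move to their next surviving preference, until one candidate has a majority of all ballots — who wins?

A

Round 1: A 10, B 0, C 11, D 7, E 5. B eliminated.
Round 2: A 10, C 11, D 7, E 5. E eliminated.
Round 3: A 10, C 16, D 7. D eliminated.
Round 4: A 17, C 16. A has a majority (≥17).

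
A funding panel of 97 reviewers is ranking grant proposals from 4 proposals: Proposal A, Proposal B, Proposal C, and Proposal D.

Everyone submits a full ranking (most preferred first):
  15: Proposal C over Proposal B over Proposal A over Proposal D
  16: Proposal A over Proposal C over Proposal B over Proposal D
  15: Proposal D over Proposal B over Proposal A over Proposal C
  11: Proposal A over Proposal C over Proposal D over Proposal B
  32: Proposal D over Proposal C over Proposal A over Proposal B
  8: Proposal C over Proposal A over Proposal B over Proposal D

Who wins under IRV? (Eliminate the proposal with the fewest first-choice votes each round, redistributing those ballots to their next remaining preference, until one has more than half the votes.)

Round 1: Proposal A 27, Proposal B 0, Proposal C 23, Proposal D 47. Proposal B eliminated.
Round 2: Proposal A 27, Proposal C 23, Proposal D 47. Proposal C eliminated.
Round 3: Proposal A 50, Proposal D 47. Proposal A has a majority (≥49).

Proposal A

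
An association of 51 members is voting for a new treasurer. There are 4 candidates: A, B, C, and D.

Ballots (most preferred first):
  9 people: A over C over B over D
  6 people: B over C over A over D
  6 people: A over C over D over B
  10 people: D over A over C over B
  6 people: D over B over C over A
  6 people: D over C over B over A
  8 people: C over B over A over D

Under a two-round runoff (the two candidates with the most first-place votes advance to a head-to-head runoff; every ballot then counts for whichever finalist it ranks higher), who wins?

A

Round 1 first-place votes: A 15, B 6, C 8, D 22. D and A advance.
Runoff: D is ranked above A on 22 ballots, A above D on 29.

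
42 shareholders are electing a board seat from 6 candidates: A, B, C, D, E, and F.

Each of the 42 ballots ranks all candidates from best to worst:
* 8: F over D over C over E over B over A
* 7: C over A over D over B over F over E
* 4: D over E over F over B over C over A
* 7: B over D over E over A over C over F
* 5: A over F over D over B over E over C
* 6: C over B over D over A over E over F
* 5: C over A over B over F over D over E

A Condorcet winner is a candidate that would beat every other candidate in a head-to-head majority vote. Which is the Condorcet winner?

D vs A: 25–17
D vs B: 24–18
D vs C: 24–18
D vs E: 42–0
D vs F: 24–18
D beats every other candidate.

D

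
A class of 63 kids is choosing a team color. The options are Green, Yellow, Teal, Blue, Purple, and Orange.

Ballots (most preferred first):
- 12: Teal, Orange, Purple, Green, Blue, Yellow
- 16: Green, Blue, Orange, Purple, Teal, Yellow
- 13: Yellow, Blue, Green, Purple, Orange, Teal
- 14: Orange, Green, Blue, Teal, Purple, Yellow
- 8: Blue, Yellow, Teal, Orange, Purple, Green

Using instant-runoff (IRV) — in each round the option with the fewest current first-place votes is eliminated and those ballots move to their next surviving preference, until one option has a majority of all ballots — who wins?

Orange

Round 1: Green 16, Yellow 13, Teal 12, Blue 8, Purple 0, Orange 14. Purple eliminated.
Round 2: Green 16, Yellow 13, Teal 12, Blue 8, Orange 14. Blue eliminated.
Round 3: Green 16, Yellow 21, Teal 12, Orange 14. Teal eliminated.
Round 4: Green 16, Yellow 21, Orange 26. Green eliminated.
Round 5: Yellow 21, Orange 42. Orange has a majority (≥32).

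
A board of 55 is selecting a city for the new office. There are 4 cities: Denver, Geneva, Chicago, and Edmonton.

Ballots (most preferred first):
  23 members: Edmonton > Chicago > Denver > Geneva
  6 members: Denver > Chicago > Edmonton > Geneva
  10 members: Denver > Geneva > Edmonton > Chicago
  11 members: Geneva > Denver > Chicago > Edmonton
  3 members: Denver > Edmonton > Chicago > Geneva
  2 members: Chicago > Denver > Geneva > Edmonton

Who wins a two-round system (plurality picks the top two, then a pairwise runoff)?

Round 1 first-place votes: Denver 19, Geneva 11, Chicago 2, Edmonton 23. Edmonton and Denver advance.
Runoff: Edmonton is ranked above Denver on 23 ballots, Denver above Edmonton on 32.

Denver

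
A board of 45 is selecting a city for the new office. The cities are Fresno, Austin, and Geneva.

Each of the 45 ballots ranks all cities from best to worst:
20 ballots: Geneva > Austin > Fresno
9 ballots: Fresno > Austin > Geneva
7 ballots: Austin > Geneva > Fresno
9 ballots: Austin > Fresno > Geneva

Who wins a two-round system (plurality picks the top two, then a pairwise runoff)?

Round 1 first-place votes: Fresno 9, Austin 16, Geneva 20. Geneva and Austin advance.
Runoff: Geneva is ranked above Austin on 20 ballots, Austin above Geneva on 25.

Austin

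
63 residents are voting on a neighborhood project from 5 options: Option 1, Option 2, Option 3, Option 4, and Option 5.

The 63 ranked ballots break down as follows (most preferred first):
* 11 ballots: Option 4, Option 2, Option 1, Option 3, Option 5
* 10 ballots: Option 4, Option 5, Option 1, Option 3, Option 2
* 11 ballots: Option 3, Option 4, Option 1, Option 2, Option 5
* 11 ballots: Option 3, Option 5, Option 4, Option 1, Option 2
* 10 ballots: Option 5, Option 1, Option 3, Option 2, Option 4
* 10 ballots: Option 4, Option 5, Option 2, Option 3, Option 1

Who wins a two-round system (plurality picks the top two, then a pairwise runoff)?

Option 3

Round 1 first-place votes: Option 1 0, Option 2 0, Option 3 22, Option 4 31, Option 5 10. Option 4 and Option 3 advance.
Runoff: Option 4 is ranked above Option 3 on 31 ballots, Option 3 above Option 4 on 32.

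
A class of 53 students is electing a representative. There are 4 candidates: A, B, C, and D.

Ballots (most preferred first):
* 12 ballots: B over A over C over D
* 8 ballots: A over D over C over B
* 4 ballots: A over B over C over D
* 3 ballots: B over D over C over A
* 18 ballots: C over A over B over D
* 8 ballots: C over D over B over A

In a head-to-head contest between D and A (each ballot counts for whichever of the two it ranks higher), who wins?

D is ranked above A on 11 ballots; A above D on 42.

A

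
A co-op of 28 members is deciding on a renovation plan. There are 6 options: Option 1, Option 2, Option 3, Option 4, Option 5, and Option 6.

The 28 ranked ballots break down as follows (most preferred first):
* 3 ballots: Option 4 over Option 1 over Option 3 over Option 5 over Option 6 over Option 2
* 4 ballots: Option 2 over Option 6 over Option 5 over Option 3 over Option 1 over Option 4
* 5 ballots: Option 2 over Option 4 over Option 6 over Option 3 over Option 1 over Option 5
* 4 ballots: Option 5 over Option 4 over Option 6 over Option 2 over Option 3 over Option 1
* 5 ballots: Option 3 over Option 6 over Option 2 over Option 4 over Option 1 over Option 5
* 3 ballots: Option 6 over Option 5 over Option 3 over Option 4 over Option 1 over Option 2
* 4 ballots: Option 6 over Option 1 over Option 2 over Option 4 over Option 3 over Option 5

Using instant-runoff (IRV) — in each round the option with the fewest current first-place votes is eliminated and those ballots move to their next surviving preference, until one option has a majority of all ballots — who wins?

Round 1: Option 1 0, Option 2 9, Option 3 5, Option 4 3, Option 5 4, Option 6 7. Option 1 eliminated.
Round 2: Option 2 9, Option 3 5, Option 4 3, Option 5 4, Option 6 7. Option 4 eliminated.
Round 3: Option 2 9, Option 3 8, Option 5 4, Option 6 7. Option 5 eliminated.
Round 4: Option 2 9, Option 3 8, Option 6 11. Option 3 eliminated.
Round 5: Option 2 9, Option 6 19. Option 6 has a majority (≥15).

Option 6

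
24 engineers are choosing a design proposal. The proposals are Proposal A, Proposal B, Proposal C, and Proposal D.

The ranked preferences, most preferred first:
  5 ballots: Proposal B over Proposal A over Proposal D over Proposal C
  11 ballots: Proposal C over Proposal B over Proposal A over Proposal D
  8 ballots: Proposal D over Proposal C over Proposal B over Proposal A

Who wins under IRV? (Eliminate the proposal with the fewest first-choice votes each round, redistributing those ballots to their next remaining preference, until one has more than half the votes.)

Proposal D

Round 1: Proposal A 0, Proposal B 5, Proposal C 11, Proposal D 8. Proposal A eliminated.
Round 2: Proposal B 5, Proposal C 11, Proposal D 8. Proposal B eliminated.
Round 3: Proposal C 11, Proposal D 13. Proposal D has a majority (≥13).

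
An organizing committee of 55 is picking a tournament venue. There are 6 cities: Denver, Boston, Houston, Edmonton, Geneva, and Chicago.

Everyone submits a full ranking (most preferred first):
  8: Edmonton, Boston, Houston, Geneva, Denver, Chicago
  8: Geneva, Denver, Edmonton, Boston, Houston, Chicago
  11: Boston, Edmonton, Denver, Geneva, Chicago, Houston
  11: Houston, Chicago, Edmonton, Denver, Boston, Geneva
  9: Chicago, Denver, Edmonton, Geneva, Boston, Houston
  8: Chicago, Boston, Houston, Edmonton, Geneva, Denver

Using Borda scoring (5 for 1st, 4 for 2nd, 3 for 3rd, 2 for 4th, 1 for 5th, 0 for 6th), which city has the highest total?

Edmonton

Denver: 8×1 + 8×4 + 11×3 + 11×2 + 9×4 + 8×0 = 131
Boston: 8×4 + 8×2 + 11×5 + 11×1 + 9×1 + 8×4 = 155
Houston: 8×3 + 8×1 + 11×0 + 11×5 + 9×0 + 8×3 = 111
Edmonton: 8×5 + 8×3 + 11×4 + 11×3 + 9×3 + 8×2 = 184
Geneva: 8×2 + 8×5 + 11×2 + 11×0 + 9×2 + 8×1 = 104
Chicago: 8×0 + 8×0 + 11×1 + 11×4 + 9×5 + 8×5 = 140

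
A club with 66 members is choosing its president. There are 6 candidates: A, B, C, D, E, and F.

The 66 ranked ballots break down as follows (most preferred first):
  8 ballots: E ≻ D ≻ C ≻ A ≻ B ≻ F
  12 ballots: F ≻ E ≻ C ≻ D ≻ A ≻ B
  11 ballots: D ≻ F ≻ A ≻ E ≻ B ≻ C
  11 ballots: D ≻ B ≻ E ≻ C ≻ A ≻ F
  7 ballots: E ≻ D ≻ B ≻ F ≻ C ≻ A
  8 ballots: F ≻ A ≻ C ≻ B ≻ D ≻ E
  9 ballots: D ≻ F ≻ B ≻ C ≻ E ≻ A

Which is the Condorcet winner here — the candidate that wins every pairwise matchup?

D vs A: 58–8
D vs B: 58–8
D vs C: 46–20
D vs E: 39–27
D vs F: 46–20
D beats every other candidate.

D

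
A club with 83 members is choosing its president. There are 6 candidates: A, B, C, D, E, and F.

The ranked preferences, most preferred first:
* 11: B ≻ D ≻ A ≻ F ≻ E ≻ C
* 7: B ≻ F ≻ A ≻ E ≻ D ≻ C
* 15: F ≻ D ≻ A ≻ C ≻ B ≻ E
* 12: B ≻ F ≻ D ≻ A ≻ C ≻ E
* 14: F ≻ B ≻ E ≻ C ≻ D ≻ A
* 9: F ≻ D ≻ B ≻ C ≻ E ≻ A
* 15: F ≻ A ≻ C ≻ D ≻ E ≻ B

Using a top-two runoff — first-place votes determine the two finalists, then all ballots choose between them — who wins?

F

Round 1 first-place votes: A 0, B 30, C 0, D 0, E 0, F 53. F and B advance.
Runoff: F is ranked above B on 53 ballots, B above F on 30.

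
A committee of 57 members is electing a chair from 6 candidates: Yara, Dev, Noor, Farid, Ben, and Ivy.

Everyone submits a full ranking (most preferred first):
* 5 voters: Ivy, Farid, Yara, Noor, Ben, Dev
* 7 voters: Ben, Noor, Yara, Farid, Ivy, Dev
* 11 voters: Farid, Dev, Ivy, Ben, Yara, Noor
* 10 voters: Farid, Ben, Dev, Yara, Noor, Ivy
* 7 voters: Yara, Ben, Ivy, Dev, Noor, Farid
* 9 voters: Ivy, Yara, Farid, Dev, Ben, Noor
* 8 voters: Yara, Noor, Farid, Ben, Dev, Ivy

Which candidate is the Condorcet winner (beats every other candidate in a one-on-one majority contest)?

Yara

Yara vs Dev: 36–21
Yara vs Noor: 50–7
Yara vs Farid: 31–26
Yara vs Ben: 29–28
Yara vs Ivy: 32–25
Yara beats every other candidate.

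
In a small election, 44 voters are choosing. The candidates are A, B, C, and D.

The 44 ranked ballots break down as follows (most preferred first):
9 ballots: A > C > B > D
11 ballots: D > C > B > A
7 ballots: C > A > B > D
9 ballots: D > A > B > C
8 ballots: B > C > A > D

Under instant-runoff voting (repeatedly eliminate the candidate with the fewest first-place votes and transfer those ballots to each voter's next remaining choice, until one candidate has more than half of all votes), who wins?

Round 1: A 9, B 8, C 7, D 20. C eliminated.
Round 2: A 16, B 8, D 20. B eliminated.
Round 3: A 24, D 20. A has a majority (≥23).

A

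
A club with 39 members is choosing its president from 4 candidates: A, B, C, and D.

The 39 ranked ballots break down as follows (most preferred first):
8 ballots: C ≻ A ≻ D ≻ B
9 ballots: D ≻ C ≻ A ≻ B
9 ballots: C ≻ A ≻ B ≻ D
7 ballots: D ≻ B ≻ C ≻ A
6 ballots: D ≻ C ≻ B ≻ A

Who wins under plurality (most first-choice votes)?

D

First-place votes: A 0, B 0, C 17, D 22.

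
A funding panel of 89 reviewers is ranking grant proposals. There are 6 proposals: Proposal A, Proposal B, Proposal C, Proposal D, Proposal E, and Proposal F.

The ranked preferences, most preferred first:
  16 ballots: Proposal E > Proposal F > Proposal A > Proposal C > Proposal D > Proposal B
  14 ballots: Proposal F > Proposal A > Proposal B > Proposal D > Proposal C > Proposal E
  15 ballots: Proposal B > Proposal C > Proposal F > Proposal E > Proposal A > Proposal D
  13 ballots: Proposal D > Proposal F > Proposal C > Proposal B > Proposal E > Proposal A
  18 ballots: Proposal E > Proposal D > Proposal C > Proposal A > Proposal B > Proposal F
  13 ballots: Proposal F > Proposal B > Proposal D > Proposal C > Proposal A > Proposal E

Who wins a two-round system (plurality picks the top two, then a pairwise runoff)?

Round 1 first-place votes: Proposal A 0, Proposal B 15, Proposal C 0, Proposal D 13, Proposal E 34, Proposal F 27. Proposal E and Proposal F advance.
Runoff: Proposal E is ranked above Proposal F on 34 ballots, Proposal F above Proposal E on 55.

Proposal F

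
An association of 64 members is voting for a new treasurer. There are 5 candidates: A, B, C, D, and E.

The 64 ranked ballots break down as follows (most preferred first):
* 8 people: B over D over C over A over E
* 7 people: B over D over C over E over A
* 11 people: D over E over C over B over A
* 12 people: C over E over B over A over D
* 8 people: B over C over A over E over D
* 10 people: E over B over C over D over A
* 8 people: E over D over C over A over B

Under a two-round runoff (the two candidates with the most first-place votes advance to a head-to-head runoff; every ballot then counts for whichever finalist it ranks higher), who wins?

E

Round 1 first-place votes: A 0, B 23, C 12, D 11, E 18. B and E advance.
Runoff: B is ranked above E on 23 ballots, E above B on 41.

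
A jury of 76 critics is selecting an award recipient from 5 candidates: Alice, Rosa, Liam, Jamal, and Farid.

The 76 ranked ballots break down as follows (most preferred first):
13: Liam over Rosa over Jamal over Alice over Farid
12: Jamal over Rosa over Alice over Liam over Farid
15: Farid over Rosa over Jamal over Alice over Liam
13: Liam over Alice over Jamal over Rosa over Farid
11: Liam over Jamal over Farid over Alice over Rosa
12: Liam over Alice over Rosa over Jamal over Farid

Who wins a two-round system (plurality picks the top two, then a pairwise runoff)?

Liam

Round 1 first-place votes: Alice 0, Rosa 0, Liam 49, Jamal 12, Farid 15. Liam and Farid advance.
Runoff: Liam is ranked above Farid on 61 ballots, Farid above Liam on 15.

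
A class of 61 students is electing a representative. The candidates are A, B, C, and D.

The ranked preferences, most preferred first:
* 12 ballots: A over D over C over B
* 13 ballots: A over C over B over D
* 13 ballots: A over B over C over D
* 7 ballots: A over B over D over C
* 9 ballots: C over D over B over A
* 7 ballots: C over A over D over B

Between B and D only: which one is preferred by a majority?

B is ranked above D on 33 ballots; D above B on 28.

B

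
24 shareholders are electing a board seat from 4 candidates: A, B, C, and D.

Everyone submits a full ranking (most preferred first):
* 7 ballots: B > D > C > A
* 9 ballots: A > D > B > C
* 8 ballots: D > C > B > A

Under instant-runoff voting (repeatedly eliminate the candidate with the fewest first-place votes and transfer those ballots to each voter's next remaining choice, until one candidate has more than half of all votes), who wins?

D

Round 1: A 9, B 7, C 0, D 8. C eliminated.
Round 2: A 9, B 7, D 8. B eliminated.
Round 3: A 9, D 15. D has a majority (≥13).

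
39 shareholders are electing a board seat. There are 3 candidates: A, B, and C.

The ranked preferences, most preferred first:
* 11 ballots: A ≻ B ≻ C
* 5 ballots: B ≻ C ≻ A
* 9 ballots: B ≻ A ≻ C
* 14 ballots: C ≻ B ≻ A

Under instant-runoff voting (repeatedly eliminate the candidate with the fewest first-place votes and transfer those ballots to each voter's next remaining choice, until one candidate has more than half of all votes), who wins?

B

Round 1: A 11, B 14, C 14. A eliminated.
Round 2: B 25, C 14. B has a majority (≥20).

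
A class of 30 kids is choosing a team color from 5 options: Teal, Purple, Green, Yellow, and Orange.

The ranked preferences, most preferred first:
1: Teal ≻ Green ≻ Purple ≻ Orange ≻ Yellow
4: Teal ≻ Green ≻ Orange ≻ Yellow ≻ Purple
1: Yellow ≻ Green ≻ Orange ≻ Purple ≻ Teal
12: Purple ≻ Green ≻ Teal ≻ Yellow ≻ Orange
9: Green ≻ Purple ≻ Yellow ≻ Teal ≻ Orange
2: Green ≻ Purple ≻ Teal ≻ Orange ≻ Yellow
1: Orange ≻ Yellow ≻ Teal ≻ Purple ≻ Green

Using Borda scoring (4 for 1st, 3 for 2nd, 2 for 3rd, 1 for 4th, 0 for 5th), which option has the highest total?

Green

Teal: 1×4 + 4×4 + 1×0 + 12×2 + 9×1 + 2×2 + 1×2 = 59
Purple: 1×2 + 4×0 + 1×1 + 12×4 + 9×3 + 2×3 + 1×1 = 85
Green: 1×3 + 4×3 + 1×3 + 12×3 + 9×4 + 2×4 + 1×0 = 98
Yellow: 1×0 + 4×1 + 1×4 + 12×1 + 9×2 + 2×0 + 1×3 = 41
Orange: 1×1 + 4×2 + 1×2 + 12×0 + 9×0 + 2×1 + 1×4 = 17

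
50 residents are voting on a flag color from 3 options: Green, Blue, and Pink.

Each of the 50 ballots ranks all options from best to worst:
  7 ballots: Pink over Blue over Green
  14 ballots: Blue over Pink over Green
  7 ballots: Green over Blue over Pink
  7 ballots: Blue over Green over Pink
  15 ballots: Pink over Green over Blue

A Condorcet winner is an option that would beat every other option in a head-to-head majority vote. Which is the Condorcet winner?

Blue vs Green: 28–22
Blue vs Pink: 28–22
Blue beats every other option.

Blue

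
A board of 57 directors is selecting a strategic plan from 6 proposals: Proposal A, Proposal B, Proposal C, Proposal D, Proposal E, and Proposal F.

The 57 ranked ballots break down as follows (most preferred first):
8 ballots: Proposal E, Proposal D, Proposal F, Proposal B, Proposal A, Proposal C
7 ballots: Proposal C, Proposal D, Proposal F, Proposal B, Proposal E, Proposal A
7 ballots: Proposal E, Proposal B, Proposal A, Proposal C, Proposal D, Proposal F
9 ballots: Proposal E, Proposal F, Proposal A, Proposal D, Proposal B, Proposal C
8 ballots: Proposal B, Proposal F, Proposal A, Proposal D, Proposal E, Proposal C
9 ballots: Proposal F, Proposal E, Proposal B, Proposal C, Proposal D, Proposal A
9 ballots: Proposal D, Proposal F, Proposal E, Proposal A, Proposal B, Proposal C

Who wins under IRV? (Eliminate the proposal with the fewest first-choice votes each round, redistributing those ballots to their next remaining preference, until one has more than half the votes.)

Round 1: Proposal A 0, Proposal B 8, Proposal C 7, Proposal D 9, Proposal E 24, Proposal F 9. Proposal A eliminated.
Round 2: Proposal B 8, Proposal C 7, Proposal D 9, Proposal E 24, Proposal F 9. Proposal C eliminated.
Round 3: Proposal B 8, Proposal D 16, Proposal E 24, Proposal F 9. Proposal B eliminated.
Round 4: Proposal D 16, Proposal E 24, Proposal F 17. Proposal D eliminated.
Round 5: Proposal E 24, Proposal F 33. Proposal F has a majority (≥29).

Proposal F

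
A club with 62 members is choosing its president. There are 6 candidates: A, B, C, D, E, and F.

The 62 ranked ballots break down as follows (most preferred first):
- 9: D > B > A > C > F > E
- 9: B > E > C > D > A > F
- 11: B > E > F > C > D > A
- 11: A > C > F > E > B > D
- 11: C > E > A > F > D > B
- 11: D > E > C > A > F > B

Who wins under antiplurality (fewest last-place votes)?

Last-place votes: A 11, B 22, C 0, D 11, E 9, F 9.

C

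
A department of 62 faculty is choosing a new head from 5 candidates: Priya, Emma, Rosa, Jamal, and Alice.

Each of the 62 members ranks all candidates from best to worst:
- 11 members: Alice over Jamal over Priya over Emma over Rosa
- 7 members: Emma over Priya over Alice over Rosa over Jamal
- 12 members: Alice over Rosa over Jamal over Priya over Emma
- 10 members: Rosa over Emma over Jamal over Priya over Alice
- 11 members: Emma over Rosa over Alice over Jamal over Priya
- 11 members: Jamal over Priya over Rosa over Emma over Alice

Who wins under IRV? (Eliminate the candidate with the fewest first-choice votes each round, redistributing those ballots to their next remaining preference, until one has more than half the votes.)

Emma

Round 1: Priya 0, Emma 18, Rosa 10, Jamal 11, Alice 23. Priya eliminated.
Round 2: Emma 18, Rosa 10, Jamal 11, Alice 23. Rosa eliminated.
Round 3: Emma 28, Jamal 11, Alice 23. Jamal eliminated.
Round 4: Emma 39, Alice 23. Emma has a majority (≥32).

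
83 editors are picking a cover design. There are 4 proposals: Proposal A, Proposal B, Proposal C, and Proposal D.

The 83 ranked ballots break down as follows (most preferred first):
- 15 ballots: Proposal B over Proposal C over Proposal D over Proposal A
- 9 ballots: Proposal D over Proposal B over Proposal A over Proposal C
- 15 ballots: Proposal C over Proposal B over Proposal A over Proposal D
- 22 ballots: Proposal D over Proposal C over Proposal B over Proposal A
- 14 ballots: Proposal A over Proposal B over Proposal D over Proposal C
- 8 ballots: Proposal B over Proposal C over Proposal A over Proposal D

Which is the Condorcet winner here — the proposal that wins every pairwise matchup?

Proposal B vs Proposal A: 69–14
Proposal B vs Proposal C: 46–37
Proposal B vs Proposal D: 52–31
Proposal B beats every other proposal.

Proposal B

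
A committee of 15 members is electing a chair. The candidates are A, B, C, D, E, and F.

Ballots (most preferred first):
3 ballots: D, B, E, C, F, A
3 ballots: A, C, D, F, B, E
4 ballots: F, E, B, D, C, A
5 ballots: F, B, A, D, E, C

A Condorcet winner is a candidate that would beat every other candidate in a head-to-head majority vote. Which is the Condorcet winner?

F vs A: 12–3
F vs B: 12–3
F vs C: 9–6
F vs D: 9–6
F vs E: 12–3
F beats every other candidate.

F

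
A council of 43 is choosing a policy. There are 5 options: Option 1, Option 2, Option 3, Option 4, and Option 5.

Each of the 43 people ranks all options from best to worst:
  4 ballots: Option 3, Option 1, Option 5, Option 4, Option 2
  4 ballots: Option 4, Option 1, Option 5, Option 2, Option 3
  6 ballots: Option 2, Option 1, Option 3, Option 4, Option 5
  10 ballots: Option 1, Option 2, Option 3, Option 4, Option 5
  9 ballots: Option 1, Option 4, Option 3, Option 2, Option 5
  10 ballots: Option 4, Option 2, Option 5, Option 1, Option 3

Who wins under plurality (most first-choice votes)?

First-place votes: Option 1 19, Option 2 6, Option 3 4, Option 4 14, Option 5 0.

Option 1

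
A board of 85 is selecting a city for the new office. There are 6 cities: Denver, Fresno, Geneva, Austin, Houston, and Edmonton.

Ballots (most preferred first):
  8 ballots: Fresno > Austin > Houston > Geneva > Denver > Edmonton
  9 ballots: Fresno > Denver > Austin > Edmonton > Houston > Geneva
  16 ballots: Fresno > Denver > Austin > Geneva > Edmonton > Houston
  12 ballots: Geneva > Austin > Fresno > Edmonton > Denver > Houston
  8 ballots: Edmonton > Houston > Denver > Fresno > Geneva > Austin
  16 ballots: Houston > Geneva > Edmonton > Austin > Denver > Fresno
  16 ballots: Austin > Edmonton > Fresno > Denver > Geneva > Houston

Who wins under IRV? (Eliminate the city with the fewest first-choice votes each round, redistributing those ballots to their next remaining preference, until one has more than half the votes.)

Round 1: Denver 0, Fresno 33, Geneva 12, Austin 16, Houston 16, Edmonton 8. Denver eliminated.
Round 2: Fresno 33, Geneva 12, Austin 16, Houston 16, Edmonton 8. Edmonton eliminated.
Round 3: Fresno 33, Geneva 12, Austin 16, Houston 24. Geneva eliminated.
Round 4: Fresno 33, Austin 28, Houston 24. Houston eliminated.
Round 5: Fresno 41, Austin 44. Austin has a majority (≥43).

Austin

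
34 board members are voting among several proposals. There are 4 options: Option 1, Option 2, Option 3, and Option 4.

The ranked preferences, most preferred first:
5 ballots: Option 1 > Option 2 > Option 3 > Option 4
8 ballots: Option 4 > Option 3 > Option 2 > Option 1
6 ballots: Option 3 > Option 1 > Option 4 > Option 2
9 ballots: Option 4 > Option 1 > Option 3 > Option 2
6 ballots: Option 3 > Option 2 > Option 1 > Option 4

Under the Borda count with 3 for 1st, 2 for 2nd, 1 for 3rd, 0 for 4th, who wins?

Option 1: 5×3 + 8×0 + 6×2 + 9×2 + 6×1 = 51
Option 2: 5×2 + 8×1 + 6×0 + 9×0 + 6×2 = 30
Option 3: 5×1 + 8×2 + 6×3 + 9×1 + 6×3 = 66
Option 4: 5×0 + 8×3 + 6×1 + 9×3 + 6×0 = 57

Option 3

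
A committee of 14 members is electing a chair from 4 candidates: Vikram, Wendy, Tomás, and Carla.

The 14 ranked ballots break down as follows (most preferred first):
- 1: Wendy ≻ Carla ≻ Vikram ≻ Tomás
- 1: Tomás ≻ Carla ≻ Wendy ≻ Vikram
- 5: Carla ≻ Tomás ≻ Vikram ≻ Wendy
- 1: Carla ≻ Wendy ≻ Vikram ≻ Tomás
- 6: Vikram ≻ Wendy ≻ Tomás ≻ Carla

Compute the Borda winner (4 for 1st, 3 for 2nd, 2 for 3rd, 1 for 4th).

Vikram: 1×2 + 1×1 + 5×2 + 1×2 + 6×4 = 39
Wendy: 1×4 + 1×2 + 5×1 + 1×3 + 6×3 = 32
Tomás: 1×1 + 1×4 + 5×3 + 1×1 + 6×2 = 33
Carla: 1×3 + 1×3 + 5×4 + 1×4 + 6×1 = 36

Vikram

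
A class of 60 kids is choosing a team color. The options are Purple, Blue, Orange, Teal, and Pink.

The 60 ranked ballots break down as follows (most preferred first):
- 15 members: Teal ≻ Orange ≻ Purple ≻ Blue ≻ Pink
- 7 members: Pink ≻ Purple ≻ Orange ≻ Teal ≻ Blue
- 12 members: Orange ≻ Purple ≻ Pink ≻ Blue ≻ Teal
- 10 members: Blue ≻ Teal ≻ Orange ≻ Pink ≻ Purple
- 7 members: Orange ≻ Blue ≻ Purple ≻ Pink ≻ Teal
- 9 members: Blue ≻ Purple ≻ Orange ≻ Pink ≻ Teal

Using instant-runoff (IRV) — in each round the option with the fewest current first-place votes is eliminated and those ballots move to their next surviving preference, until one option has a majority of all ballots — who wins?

Orange

Round 1: Purple 0, Blue 19, Orange 19, Teal 15, Pink 7. Purple eliminated.
Round 2: Blue 19, Orange 19, Teal 15, Pink 7. Pink eliminated.
Round 3: Blue 19, Orange 26, Teal 15. Teal eliminated.
Round 4: Blue 19, Orange 41. Orange has a majority (≥31).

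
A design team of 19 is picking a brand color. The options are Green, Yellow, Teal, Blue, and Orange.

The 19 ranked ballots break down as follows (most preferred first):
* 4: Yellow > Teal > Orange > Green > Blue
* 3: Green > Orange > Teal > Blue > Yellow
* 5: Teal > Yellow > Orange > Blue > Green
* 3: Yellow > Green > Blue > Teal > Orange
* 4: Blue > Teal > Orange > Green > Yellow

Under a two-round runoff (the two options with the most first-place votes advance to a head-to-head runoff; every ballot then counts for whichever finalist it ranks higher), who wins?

Round 1 first-place votes: Green 3, Yellow 7, Teal 5, Blue 4, Orange 0. Yellow and Teal advance.
Runoff: Yellow is ranked above Teal on 7 ballots, Teal above Yellow on 12.

Teal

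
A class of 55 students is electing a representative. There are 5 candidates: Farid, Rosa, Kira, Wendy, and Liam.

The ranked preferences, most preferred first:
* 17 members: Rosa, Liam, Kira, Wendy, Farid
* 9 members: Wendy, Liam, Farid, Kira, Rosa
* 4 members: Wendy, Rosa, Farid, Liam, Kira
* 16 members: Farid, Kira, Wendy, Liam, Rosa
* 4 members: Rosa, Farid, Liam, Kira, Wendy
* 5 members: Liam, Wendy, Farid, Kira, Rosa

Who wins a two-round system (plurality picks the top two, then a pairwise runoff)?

Farid

Round 1 first-place votes: Farid 16, Rosa 21, Kira 0, Wendy 13, Liam 5. Rosa and Farid advance.
Runoff: Rosa is ranked above Farid on 25 ballots, Farid above Rosa on 30.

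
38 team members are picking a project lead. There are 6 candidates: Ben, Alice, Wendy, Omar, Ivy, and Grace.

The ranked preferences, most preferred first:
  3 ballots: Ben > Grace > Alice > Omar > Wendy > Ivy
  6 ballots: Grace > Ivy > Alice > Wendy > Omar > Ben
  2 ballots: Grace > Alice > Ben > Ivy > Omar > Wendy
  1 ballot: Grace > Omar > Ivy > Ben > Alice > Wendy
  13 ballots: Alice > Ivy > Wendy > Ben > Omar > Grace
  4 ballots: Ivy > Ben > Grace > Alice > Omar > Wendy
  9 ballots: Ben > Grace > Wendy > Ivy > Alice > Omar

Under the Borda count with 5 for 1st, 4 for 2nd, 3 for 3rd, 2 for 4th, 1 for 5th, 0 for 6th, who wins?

Ivy

Ben: 3×5 + 6×0 + 2×3 + 1×2 + 13×2 + 4×4 + 9×5 = 110
Alice: 3×3 + 6×3 + 2×4 + 1×1 + 13×5 + 4×2 + 9×1 = 118
Wendy: 3×1 + 6×2 + 2×0 + 1×0 + 13×3 + 4×0 + 9×3 = 81
Omar: 3×2 + 6×1 + 2×1 + 1×4 + 13×1 + 4×1 + 9×0 = 35
Ivy: 3×0 + 6×4 + 2×2 + 1×3 + 13×4 + 4×5 + 9×2 = 121
Grace: 3×4 + 6×5 + 2×5 + 1×5 + 13×0 + 4×3 + 9×4 = 105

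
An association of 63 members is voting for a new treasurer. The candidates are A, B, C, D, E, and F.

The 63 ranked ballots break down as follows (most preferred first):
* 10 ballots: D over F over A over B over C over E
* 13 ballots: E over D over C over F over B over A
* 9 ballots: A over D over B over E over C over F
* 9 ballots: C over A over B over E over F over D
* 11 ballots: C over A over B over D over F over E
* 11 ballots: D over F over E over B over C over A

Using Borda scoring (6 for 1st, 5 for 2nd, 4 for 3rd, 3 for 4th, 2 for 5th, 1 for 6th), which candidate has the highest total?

D

A: 10×4 + 13×1 + 9×6 + 9×5 + 11×5 + 11×1 = 218
B: 10×3 + 13×2 + 9×4 + 9×4 + 11×4 + 11×3 = 205
C: 10×2 + 13×4 + 9×2 + 9×6 + 11×6 + 11×2 = 232
D: 10×6 + 13×5 + 9×5 + 9×1 + 11×3 + 11×6 = 278
E: 10×1 + 13×6 + 9×3 + 9×3 + 11×1 + 11×4 = 197
F: 10×5 + 13×3 + 9×1 + 9×2 + 11×2 + 11×5 = 193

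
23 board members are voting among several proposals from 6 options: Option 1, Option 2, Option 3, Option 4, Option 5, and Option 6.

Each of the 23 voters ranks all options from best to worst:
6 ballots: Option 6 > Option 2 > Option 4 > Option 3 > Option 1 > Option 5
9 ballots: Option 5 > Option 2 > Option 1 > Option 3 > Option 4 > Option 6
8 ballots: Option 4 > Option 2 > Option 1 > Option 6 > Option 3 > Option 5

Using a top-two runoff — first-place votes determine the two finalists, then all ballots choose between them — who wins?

Round 1 first-place votes: Option 1 0, Option 2 0, Option 3 0, Option 4 8, Option 5 9, Option 6 6. Option 5 and Option 4 advance.
Runoff: Option 5 is ranked above Option 4 on 9 ballots, Option 4 above Option 5 on 14.

Option 4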